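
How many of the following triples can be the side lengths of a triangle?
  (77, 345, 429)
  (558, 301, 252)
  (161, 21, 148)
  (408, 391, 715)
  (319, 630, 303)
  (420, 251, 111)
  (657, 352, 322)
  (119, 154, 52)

(77,345,429): 77+345 ≤ 429 → not valid
(252,301,558): 252+301 ≤ 558 → not valid
(21,148,161): 21+148 > 161 → valid
(391,408,715): 391+408 > 715 → valid
(303,319,630): 303+319 ≤ 630 → not valid
(111,251,420): 111+251 ≤ 420 → not valid
(322,352,657): 322+352 > 657 → valid
(52,119,154): 52+119 > 154 → valid
4 of the 8 triples form a triangle.

4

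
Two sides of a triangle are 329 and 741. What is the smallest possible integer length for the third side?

413

The third side must be strictly greater than |329 − 741| = 412.
The smallest integer above 412 is 413.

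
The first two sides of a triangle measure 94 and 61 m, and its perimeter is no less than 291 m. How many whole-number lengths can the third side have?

Triangle inequality: 33 < x < 155. Perimeter ≥ 291 gives x ≥ 291 − 94 − 61 = 136.
So 136 ≤ x < 155; integers 136 through 154: 19 values.

19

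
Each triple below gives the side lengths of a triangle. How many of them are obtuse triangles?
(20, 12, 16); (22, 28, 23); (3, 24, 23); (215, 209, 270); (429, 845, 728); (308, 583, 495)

1

(20,12,16): 12²+16² = 400 = 20² → right
(22,28,23): 22²+23² = 1013 > 784 = 28² → acute
(3,24,23): 3²+23² = 538 < 576 = 24² → obtuse
(215,209,270): 209²+215² = 89906 > 72900 = 270² → acute
(429,845,728): 429²+728² = 714025 = 845² → right
(308,583,495): 308²+495² = 339889 = 583² → right
1 of the 6 is obtuse.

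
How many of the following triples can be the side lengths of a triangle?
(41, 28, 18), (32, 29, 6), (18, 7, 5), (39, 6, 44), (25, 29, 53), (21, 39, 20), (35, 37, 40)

(18,28,41): 18+28 > 41 → valid
(6,29,32): 6+29 > 32 → valid
(5,7,18): 5+7 ≤ 18 → not valid
(6,39,44): 6+39 > 44 → valid
(25,29,53): 25+29 > 53 → valid
(20,21,39): 20+21 > 39 → valid
(35,37,40): 35+37 > 40 → valid
6 of the 7 triples form a triangle.

6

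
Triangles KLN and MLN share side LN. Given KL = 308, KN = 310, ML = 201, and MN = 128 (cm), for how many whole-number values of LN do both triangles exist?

From triangle KLN: 2 < LN < 618.
From triangle MLN: 73 < LN < 329.
Intersection: 73 < LN < 329, so integers 74 through 328: 255 values.

255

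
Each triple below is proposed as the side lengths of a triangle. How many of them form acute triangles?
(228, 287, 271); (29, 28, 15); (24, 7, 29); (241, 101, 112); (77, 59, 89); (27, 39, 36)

(228,287,271): 228²+271² = 125425 > 82369 = 287² → acute
(29,28,15): 15²+28² = 1009 > 841 = 29² → acute
(24,7,29): 7²+24² = 625 < 841 = 29² → obtuse
(241,101,112): 101+112 ≤ 241, not a triangle
(77,59,89): 59²+77² = 9410 > 7921 = 89² → acute
(27,39,36): 27²+36² = 2025 > 1521 = 39² → acute
4 of the 6 are acute.

4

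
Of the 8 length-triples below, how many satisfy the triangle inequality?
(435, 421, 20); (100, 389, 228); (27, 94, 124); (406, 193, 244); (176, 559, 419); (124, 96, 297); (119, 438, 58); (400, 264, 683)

(20,421,435): 20+421 > 435 → valid
(100,228,389): 100+228 ≤ 389 → not valid
(27,94,124): 27+94 ≤ 124 → not valid
(193,244,406): 193+244 > 406 → valid
(176,419,559): 176+419 > 559 → valid
(96,124,297): 96+124 ≤ 297 → not valid
(58,119,438): 58+119 ≤ 438 → not valid
(264,400,683): 264+400 ≤ 683 → not valid
3 of the 8 triples form a triangle.

3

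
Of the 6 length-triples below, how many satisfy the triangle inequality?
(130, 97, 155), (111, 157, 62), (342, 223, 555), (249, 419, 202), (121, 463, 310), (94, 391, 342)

5

(97,130,155): 97+130 > 155 → valid
(62,111,157): 62+111 > 157 → valid
(223,342,555): 223+342 > 555 → valid
(202,249,419): 202+249 > 419 → valid
(121,310,463): 121+310 ≤ 463 → not valid
(94,342,391): 94+342 > 391 → valid
5 of the 6 triples form a triangle.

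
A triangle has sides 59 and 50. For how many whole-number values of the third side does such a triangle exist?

The third side lies in the open interval (9, 109).
Integers from 10 to 108 inclusive: 108 − 10 + 1 = 99.

99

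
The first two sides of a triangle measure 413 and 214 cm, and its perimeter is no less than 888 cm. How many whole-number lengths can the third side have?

Triangle inequality: 199 < x < 627. Perimeter ≥ 888 gives x ≥ 888 − 413 − 214 = 261.
So 261 ≤ x < 627; integers 261 through 626: 366 values.

366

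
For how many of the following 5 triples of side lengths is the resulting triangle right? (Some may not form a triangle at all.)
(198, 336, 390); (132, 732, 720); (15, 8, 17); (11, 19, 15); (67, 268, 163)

3

(198,336,390): 198²+336² = 152100 = 390² → right
(132,732,720): 132²+720² = 535824 = 732² → right
(15,8,17): 8²+15² = 289 = 17² → right
(11,19,15): 11²+15² = 346 < 361 = 19² → obtuse
(67,268,163): 67+163 ≤ 268, not a triangle
3 of the 5 are right.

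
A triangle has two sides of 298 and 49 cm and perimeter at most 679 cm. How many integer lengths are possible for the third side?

Triangle inequality: 249 < x < 347. Perimeter ≤ 679 gives x ≤ 679 − 298 − 49 = 332.
So 249 < x ≤ 332; integers 250 through 332: 83 values.

83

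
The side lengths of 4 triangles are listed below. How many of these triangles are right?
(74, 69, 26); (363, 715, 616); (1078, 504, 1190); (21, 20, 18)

(74,69,26): 26²+69² = 5437 < 5476 = 74² → obtuse
(363,715,616): 363²+616² = 511225 = 715² → right
(1078,504,1190): 504²+1078² = 1416100 = 1190² → right
(21,20,18): 18²+20² = 724 > 441 = 21² → acute
2 of the 4 are right.

2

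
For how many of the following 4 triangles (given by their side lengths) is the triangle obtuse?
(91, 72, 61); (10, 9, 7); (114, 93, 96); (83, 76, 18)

(91,72,61): 61²+72² = 8905 > 8281 = 91² → acute
(10,9,7): 7²+9² = 130 > 100 = 10² → acute
(114,93,96): 93²+96² = 17865 > 12996 = 114² → acute
(83,76,18): 18²+76² = 6100 < 6889 = 83² → obtuse
1 of the 4 is obtuse.

1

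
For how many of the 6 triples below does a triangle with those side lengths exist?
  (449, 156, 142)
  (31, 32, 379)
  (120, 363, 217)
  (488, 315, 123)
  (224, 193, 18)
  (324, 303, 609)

1

(142,156,449): 142+156 ≤ 449 → not valid
(31,32,379): 31+32 ≤ 379 → not valid
(120,217,363): 120+217 ≤ 363 → not valid
(123,315,488): 123+315 ≤ 488 → not valid
(18,193,224): 18+193 ≤ 224 → not valid
(303,324,609): 303+324 > 609 → valid
1 of the 6 triples forms a triangle.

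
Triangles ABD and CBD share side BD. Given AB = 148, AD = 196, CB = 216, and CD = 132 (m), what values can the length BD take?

From triangle ABD: |148 − 196| < BD < 148 + 196, i.e. 48 < BD < 344.
From triangle CBD: 84 < BD < 348.
Both must hold, so BD lies in the intersection.

84 < BD < 344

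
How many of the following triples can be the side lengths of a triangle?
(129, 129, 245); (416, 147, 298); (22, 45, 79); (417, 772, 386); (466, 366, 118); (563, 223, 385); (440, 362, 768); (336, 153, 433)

(129,129,245): 129+129 > 245 → valid
(147,298,416): 147+298 > 416 → valid
(22,45,79): 22+45 ≤ 79 → not valid
(386,417,772): 386+417 > 772 → valid
(118,366,466): 118+366 > 466 → valid
(223,385,563): 223+385 > 563 → valid
(362,440,768): 362+440 > 768 → valid
(153,336,433): 153+336 > 433 → valid
7 of the 8 triples form a triangle.

7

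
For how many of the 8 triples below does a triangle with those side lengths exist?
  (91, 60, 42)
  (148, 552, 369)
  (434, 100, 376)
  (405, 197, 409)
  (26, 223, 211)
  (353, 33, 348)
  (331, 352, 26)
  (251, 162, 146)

(42,60,91): 42+60 > 91 → valid
(148,369,552): 148+369 ≤ 552 → not valid
(100,376,434): 100+376 > 434 → valid
(197,405,409): 197+405 > 409 → valid
(26,211,223): 26+211 > 223 → valid
(33,348,353): 33+348 > 353 → valid
(26,331,352): 26+331 > 352 → valid
(146,162,251): 146+162 > 251 → valid
7 of the 8 triples form a triangle.

7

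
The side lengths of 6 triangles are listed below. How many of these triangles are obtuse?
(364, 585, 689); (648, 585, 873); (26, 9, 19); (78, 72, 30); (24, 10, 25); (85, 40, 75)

(364,585,689): 364²+585² = 474721 = 689² → right
(648,585,873): 585²+648² = 762129 = 873² → right
(26,9,19): 9²+19² = 442 < 676 = 26² → obtuse
(78,72,30): 30²+72² = 6084 = 78² → right
(24,10,25): 10²+24² = 676 > 625 = 25² → acute
(85,40,75): 40²+75² = 7225 = 85² → right
1 of the 6 is obtuse.

1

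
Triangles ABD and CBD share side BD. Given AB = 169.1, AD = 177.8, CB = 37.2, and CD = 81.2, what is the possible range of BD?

From triangle ABD: |169.1 − 177.8| < BD < 169.1 + 177.8, i.e. 8.7 < BD < 346.9.
From triangle CBD: 44.0 < BD < 118.4.
Both must hold, so BD lies in the intersection.

44.0 < BD < 118.4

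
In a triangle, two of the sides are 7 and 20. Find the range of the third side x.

13 < x < 27

By the triangle inequality, x must be less than 7 + 20 = 27 and greater than |7 − 20| = 13.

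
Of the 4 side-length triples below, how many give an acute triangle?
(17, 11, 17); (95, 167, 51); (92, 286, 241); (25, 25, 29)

(17,11,17): 11²+17² = 410 > 289 = 17² → acute
(95,167,51): 51+95 ≤ 167, not a triangle
(92,286,241): 92²+241² = 66545 < 81796 = 286² → obtuse
(25,25,29): 25²+25² = 1250 > 841 = 29² → acute
2 of the 4 are acute.

2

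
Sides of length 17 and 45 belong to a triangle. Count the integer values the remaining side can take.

33

The third side lies in the open interval (28, 62).
Integers from 29 to 61 inclusive: 61 − 29 + 1 = 33.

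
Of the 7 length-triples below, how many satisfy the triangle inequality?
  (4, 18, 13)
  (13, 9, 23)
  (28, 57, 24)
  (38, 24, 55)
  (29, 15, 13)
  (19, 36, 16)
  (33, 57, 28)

2

(4,13,18): 4+13 ≤ 18 → not valid
(9,13,23): 9+13 ≤ 23 → not valid
(24,28,57): 24+28 ≤ 57 → not valid
(24,38,55): 24+38 > 55 → valid
(13,15,29): 13+15 ≤ 29 → not valid
(16,19,36): 16+19 ≤ 36 → not valid
(28,33,57): 28+33 > 57 → valid
2 of the 7 triples form a triangle.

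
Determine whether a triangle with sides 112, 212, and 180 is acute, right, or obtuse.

right

Compare the square of the longest side to the sum of squares of the other two: 112² + 180² = 44944 = 212².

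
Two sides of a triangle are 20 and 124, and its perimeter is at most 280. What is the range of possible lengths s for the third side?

104 < s ≤ 136

Triangle inequality alone gives 104 < s < 144.
The perimeter condition gives s ≤ 280 − 20 − 124 = 136.
Intersecting the two: 104 < s ≤ 136.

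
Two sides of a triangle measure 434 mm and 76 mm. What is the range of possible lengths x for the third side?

358 < x < 510 (mm)

By the triangle inequality, x must be less than 434 + 76 = 510 and greater than |434 − 76| = 358.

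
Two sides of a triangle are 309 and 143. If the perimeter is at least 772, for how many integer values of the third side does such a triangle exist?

Triangle inequality: 166 < x < 452. Perimeter ≥ 772 gives x ≥ 772 − 309 − 143 = 320.
So 320 ≤ x < 452; integers 320 through 451: 132 values.

132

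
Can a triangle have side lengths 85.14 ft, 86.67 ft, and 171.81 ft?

The two shorter sides sum to 171.81, exactly equal to the longest side 171.81.
That gives only a degenerate (flat) triangle — the inequality must be strict.

No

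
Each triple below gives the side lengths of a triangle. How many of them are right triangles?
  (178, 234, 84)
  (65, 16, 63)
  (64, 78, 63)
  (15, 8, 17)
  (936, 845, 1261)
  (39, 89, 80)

(178,234,84): 84²+178² = 38740 < 54756 = 234² → obtuse
(65,16,63): 16²+63² = 4225 = 65² → right
(64,78,63): 63²+64² = 8065 > 6084 = 78² → acute
(15,8,17): 8²+15² = 289 = 17² → right
(936,845,1261): 845²+936² = 1590121 = 1261² → right
(39,89,80): 39²+80² = 7921 = 89² → right
4 of the 6 are right.

4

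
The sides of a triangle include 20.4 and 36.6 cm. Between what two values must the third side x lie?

By the triangle inequality, x must be less than 20.4 + 36.6 = 57.0 and greater than |20.4 − 36.6| = 16.2.

16.2 < x < 57.0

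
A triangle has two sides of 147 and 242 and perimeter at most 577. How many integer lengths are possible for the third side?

Triangle inequality: 95 < x < 389. Perimeter ≤ 577 gives x ≤ 577 − 147 − 242 = 188.
So 95 < x ≤ 188; integers 96 through 188: 93 values.

93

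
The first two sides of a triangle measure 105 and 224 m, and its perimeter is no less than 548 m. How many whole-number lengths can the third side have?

110

Triangle inequality: 119 < x < 329. Perimeter ≥ 548 gives x ≥ 548 − 105 − 224 = 219.
So 219 ≤ x < 329; integers 219 through 328: 110 values.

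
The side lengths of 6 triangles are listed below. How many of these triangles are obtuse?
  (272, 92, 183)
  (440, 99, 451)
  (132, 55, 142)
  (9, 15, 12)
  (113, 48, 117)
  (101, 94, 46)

1

(272,92,183): 92²+183² = 41953 < 73984 = 272² → obtuse
(440,99,451): 99²+440² = 203401 = 451² → right
(132,55,142): 55²+132² = 20449 > 20164 = 142² → acute
(9,15,12): 9²+12² = 225 = 15² → right
(113,48,117): 48²+113² = 15073 > 13689 = 117² → acute
(101,94,46): 46²+94² = 10952 > 10201 = 101² → acute
1 of the 6 is obtuse.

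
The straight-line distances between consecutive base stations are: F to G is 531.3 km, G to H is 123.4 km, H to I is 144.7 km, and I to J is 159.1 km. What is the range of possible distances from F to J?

The maximum is all hops collinear in one direction: 531.3 + 123.4 + 144.7 + 159.1 = 958.5.
The longest hop is 531.3; the others sum to 427.2. Folding the others back against it leaves at least 531.3 − 427.2 = 104.1.

104.1 ≤ FJ ≤ 958.5 km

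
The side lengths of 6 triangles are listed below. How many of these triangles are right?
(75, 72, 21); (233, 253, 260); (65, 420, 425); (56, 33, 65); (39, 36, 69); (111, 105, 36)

(75,72,21): 21²+72² = 5625 = 75² → right
(233,253,260): 233²+253² = 118298 > 67600 = 260² → acute
(65,420,425): 65²+420² = 180625 = 425² → right
(56,33,65): 33²+56² = 4225 = 65² → right
(39,36,69): 36²+39² = 2817 < 4761 = 69² → obtuse
(111,105,36): 36²+105² = 12321 = 111² → right
4 of the 6 are right.

4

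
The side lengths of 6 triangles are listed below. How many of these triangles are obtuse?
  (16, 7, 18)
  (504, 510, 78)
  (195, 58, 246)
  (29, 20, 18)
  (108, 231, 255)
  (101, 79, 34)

(16,7,18): 7²+16² = 305 < 324 = 18² → obtuse
(504,510,78): 78²+504² = 260100 = 510² → right
(195,58,246): 58²+195² = 41389 < 60516 = 246² → obtuse
(29,20,18): 18²+20² = 724 < 841 = 29² → obtuse
(108,231,255): 108²+231² = 65025 = 255² → right
(101,79,34): 34²+79² = 7397 < 10201 = 101² → obtuse
4 of the 6 are obtuse.

4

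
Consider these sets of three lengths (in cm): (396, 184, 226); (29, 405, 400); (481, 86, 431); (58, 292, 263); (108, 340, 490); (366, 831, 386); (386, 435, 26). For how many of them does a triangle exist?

(184,226,396): 184+226 > 396 → valid
(29,400,405): 29+400 > 405 → valid
(86,431,481): 86+431 > 481 → valid
(58,263,292): 58+263 > 292 → valid
(108,340,490): 108+340 ≤ 490 → not valid
(366,386,831): 366+386 ≤ 831 → not valid
(26,386,435): 26+386 ≤ 435 → not valid
4 of the 7 triples form a triangle.

4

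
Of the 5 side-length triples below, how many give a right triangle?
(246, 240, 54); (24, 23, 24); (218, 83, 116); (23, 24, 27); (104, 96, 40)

(246,240,54): 54²+240² = 60516 = 246² → right
(24,23,24): 23²+24² = 1105 > 576 = 24² → acute
(218,83,116): 83+116 ≤ 218, not a triangle
(23,24,27): 23²+24² = 1105 > 729 = 27² → acute
(104,96,40): 40²+96² = 10816 = 104² → right
2 of the 5 are right.

2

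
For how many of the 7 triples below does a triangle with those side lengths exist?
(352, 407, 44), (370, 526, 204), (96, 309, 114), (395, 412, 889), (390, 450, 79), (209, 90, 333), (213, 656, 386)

2

(44,352,407): 44+352 ≤ 407 → not valid
(204,370,526): 204+370 > 526 → valid
(96,114,309): 96+114 ≤ 309 → not valid
(395,412,889): 395+412 ≤ 889 → not valid
(79,390,450): 79+390 > 450 → valid
(90,209,333): 90+209 ≤ 333 → not valid
(213,386,656): 213+386 ≤ 656 → not valid
2 of the 7 triples form a triangle.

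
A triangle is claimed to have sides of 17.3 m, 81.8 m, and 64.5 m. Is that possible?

The two shorter sides sum to 81.8, exactly equal to the longest side 81.8.
That gives only a degenerate (flat) triangle — the inequality must be strict.

No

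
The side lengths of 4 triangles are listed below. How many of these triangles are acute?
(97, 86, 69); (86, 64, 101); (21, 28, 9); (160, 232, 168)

(97,86,69): 69²+86² = 12157 > 9409 = 97² → acute
(86,64,101): 64²+86² = 11492 > 10201 = 101² → acute
(21,28,9): 9²+21² = 522 < 784 = 28² → obtuse
(160,232,168): 160²+168² = 53824 = 232² → right
2 of the 4 are acute.

2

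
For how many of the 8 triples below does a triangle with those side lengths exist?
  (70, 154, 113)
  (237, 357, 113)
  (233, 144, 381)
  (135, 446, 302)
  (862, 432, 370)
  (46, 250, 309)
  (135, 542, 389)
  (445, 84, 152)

(70,113,154): 70+113 > 154 → valid
(113,237,357): 113+237 ≤ 357 → not valid
(144,233,381): 144+233 ≤ 381 → not valid
(135,302,446): 135+302 ≤ 446 → not valid
(370,432,862): 370+432 ≤ 862 → not valid
(46,250,309): 46+250 ≤ 309 → not valid
(135,389,542): 135+389 ≤ 542 → not valid
(84,152,445): 84+152 ≤ 445 → not valid
1 of the 8 triples forms a triangle.

1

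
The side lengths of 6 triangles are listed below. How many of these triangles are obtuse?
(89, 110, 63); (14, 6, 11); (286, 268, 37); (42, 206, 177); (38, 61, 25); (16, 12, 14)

5

(89,110,63): 63²+89² = 11890 < 12100 = 110² → obtuse
(14,6,11): 6²+11² = 157 < 196 = 14² → obtuse
(286,268,37): 37²+268² = 73193 < 81796 = 286² → obtuse
(42,206,177): 42²+177² = 33093 < 42436 = 206² → obtuse
(38,61,25): 25²+38² = 2069 < 3721 = 61² → obtuse
(16,12,14): 12²+14² = 340 > 256 = 16² → acute
5 of the 6 are obtuse.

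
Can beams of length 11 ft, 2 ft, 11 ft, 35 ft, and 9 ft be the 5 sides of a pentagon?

For a pentagon, each side must be shorter than the sum of the others.
Here the longest side is 35, but the remaining 4 sides sum to only 33.

No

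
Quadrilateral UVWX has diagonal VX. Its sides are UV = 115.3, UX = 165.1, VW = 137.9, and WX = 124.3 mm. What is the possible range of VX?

49.8 < VX < 262.2

From triangle UVX: |115.3 − 165.1| < VX < 115.3 + 165.1, i.e. 49.8 < VX < 280.4.
From triangle WVX: 13.6 < VX < 262.2.
Both must hold, so VX lies in the intersection.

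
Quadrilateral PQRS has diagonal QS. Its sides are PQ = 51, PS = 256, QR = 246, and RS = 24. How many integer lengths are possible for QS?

From triangle PQS: 205 < QS < 307.
From triangle RQS: 222 < QS < 270.
Intersection: 222 < QS < 270, so integers 223 through 269: 47 values.

47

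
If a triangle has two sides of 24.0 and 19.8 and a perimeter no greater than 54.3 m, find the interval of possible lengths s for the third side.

Triangle inequality alone gives 4.2 < s < 43.8.
The perimeter condition gives s ≤ 54.3 − 24.0 − 19.8 = 10.5.
Intersecting the two: 4.2 < s ≤ 10.5.

4.2 < s ≤ 10.5 m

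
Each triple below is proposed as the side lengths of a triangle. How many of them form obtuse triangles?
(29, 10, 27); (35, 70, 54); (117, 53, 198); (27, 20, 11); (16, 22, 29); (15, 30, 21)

(29,10,27): 10²+27² = 829 < 841 = 29² → obtuse
(35,70,54): 35²+54² = 4141 < 4900 = 70² → obtuse
(117,53,198): 53+117 ≤ 198, not a triangle
(27,20,11): 11²+20² = 521 < 729 = 27² → obtuse
(16,22,29): 16²+22² = 740 < 841 = 29² → obtuse
(15,30,21): 15²+21² = 666 < 900 = 30² → obtuse
5 of the 6 are obtuse.

5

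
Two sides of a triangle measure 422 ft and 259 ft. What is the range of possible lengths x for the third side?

By the triangle inequality, x must be less than 422 + 259 = 681 and greater than |422 − 259| = 163.

163 < x < 681 (ft)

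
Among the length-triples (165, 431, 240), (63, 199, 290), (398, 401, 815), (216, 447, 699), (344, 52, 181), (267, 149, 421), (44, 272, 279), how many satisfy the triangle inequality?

1

(165,240,431): 165+240 ≤ 431 → not valid
(63,199,290): 63+199 ≤ 290 → not valid
(398,401,815): 398+401 ≤ 815 → not valid
(216,447,699): 216+447 ≤ 699 → not valid
(52,181,344): 52+181 ≤ 344 → not valid
(149,267,421): 149+267 ≤ 421 → not valid
(44,272,279): 44+272 > 279 → valid
1 of the 7 triples forms a triangle.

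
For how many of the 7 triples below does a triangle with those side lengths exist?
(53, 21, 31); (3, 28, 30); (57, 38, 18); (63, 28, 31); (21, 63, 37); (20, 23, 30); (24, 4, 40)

2

(21,31,53): 21+31 ≤ 53 → not valid
(3,28,30): 3+28 > 30 → valid
(18,38,57): 18+38 ≤ 57 → not valid
(28,31,63): 28+31 ≤ 63 → not valid
(21,37,63): 21+37 ≤ 63 → not valid
(20,23,30): 20+23 > 30 → valid
(4,24,40): 4+24 ≤ 40 → not valid
2 of the 7 triples form a triangle.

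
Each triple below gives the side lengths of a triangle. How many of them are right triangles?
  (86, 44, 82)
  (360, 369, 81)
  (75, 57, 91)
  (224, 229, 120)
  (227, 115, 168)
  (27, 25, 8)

(86,44,82): 44²+82² = 8660 > 7396 = 86² → acute
(360,369,81): 81²+360² = 136161 = 369² → right
(75,57,91): 57²+75² = 8874 > 8281 = 91² → acute
(224,229,120): 120²+224² = 64576 > 52441 = 229² → acute
(227,115,168): 115²+168² = 41449 < 51529 = 227² → obtuse
(27,25,8): 8²+25² = 689 < 729 = 27² → obtuse
1 of the 6 is right.

1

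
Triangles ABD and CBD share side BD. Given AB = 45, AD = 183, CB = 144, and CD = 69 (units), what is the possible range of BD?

From triangle ABD: |45 − 183| < BD < 45 + 183, i.e. 138 < BD < 228.
From triangle CBD: 75 < BD < 213.
Both must hold, so BD lies in the intersection.

138 < BD < 213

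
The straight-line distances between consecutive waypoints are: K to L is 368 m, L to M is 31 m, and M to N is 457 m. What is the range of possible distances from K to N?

The maximum is all hops collinear in one direction: 368 + 31 + 457 = 856.
The longest hop is 457; the others sum to 399. Folding the others back against it leaves at least 457 − 399 = 58.

58 ≤ KN ≤ 856 m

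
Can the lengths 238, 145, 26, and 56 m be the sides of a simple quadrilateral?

For a quadrilateral, each side must be shorter than the sum of the others.
Here the longest side is 238, but the remaining 3 sides sum to only 227.

No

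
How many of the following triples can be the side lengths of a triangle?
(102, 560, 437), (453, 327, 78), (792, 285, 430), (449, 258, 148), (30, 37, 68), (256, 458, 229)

(102,437,560): 102+437 ≤ 560 → not valid
(78,327,453): 78+327 ≤ 453 → not valid
(285,430,792): 285+430 ≤ 792 → not valid
(148,258,449): 148+258 ≤ 449 → not valid
(30,37,68): 30+37 ≤ 68 → not valid
(229,256,458): 229+256 > 458 → valid
1 of the 6 triples forms a triangle.

1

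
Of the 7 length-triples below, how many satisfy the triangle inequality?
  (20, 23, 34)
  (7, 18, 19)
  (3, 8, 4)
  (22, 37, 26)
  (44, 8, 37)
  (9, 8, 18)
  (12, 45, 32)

4

(20,23,34): 20+23 > 34 → valid
(7,18,19): 7+18 > 19 → valid
(3,4,8): 3+4 ≤ 8 → not valid
(22,26,37): 22+26 > 37 → valid
(8,37,44): 8+37 > 44 → valid
(8,9,18): 8+9 ≤ 18 → not valid
(12,32,45): 12+32 ≤ 45 → not valid
4 of the 7 triples form a triangle.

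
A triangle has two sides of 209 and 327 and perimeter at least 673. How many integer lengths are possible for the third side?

399

Triangle inequality: 118 < x < 536. Perimeter ≥ 673 gives x ≥ 673 − 209 − 327 = 137.
So 137 ≤ x < 536; integers 137 through 535: 399 values.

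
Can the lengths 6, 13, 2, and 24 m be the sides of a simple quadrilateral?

No

For a quadrilateral, each side must be shorter than the sum of the others.
Here the longest side is 24, but the remaining 3 sides sum to only 21.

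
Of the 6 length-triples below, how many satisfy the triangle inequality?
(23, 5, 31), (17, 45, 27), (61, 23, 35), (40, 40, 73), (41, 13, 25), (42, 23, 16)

(5,23,31): 5+23 ≤ 31 → not valid
(17,27,45): 17+27 ≤ 45 → not valid
(23,35,61): 23+35 ≤ 61 → not valid
(40,40,73): 40+40 > 73 → valid
(13,25,41): 13+25 ≤ 41 → not valid
(16,23,42): 16+23 ≤ 42 → not valid
1 of the 6 triples forms a triangle.

1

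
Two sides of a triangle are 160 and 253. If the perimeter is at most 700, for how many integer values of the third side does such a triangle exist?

Triangle inequality: 93 < x < 413. Perimeter ≤ 700 gives x ≤ 700 − 160 − 253 = 287.
So 93 < x ≤ 287; integers 94 through 287: 194 values.

194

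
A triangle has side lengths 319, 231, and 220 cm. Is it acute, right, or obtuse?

right

Compare the square of the longest side to the sum of squares of the other two: 220² + 231² = 101761 = 319².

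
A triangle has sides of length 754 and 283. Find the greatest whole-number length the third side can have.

1036

The third side must be strictly less than 754 + 283 = 1037.
The largest integer below 1037 is 1036.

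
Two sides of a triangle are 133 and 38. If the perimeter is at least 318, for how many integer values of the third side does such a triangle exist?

Triangle inequality: 95 < x < 171. Perimeter ≥ 318 gives x ≥ 318 − 133 − 38 = 147.
So 147 ≤ x < 171; integers 147 through 170: 24 values.

24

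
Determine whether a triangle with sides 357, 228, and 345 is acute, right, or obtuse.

Compare the square of the longest side to the sum of squares of the other two: 228² + 345² = 171009 > 127449 = 357².

acute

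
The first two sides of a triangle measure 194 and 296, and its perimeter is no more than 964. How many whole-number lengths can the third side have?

372

Triangle inequality: 102 < x < 490. Perimeter ≤ 964 gives x ≤ 964 − 194 − 296 = 474.
So 102 < x ≤ 474; integers 103 through 474: 372 values.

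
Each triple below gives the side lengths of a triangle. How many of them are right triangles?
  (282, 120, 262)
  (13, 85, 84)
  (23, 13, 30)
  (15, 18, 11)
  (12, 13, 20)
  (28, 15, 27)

1

(282,120,262): 120²+262² = 83044 > 79524 = 282² → acute
(13,85,84): 13²+84² = 7225 = 85² → right
(23,13,30): 13²+23² = 698 < 900 = 30² → obtuse
(15,18,11): 11²+15² = 346 > 324 = 18² → acute
(12,13,20): 12²+13² = 313 < 400 = 20² → obtuse
(28,15,27): 15²+27² = 954 > 784 = 28² → acute
1 of the 6 is right.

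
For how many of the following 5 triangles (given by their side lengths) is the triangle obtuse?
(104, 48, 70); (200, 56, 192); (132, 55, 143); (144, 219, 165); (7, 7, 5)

1

(104,48,70): 48²+70² = 7204 < 10816 = 104² → obtuse
(200,56,192): 56²+192² = 40000 = 200² → right
(132,55,143): 55²+132² = 20449 = 143² → right
(144,219,165): 144²+165² = 47961 = 219² → right
(7,7,5): 5²+7² = 74 > 49 = 7² → acute
1 of the 5 is obtuse.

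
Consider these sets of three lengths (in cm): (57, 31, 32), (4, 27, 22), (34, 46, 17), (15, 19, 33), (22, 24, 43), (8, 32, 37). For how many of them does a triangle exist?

5

(31,32,57): 31+32 > 57 → valid
(4,22,27): 4+22 ≤ 27 → not valid
(17,34,46): 17+34 > 46 → valid
(15,19,33): 15+19 > 33 → valid
(22,24,43): 22+24 > 43 → valid
(8,32,37): 8+32 > 37 → valid
5 of the 6 triples form a triangle.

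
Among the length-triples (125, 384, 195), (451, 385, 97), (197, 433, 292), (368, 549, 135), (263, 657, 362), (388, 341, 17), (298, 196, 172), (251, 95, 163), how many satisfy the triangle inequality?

(125,195,384): 125+195 ≤ 384 → not valid
(97,385,451): 97+385 > 451 → valid
(197,292,433): 197+292 > 433 → valid
(135,368,549): 135+368 ≤ 549 → not valid
(263,362,657): 263+362 ≤ 657 → not valid
(17,341,388): 17+341 ≤ 388 → not valid
(172,196,298): 172+196 > 298 → valid
(95,163,251): 95+163 > 251 → valid
4 of the 8 triples form a triangle.

4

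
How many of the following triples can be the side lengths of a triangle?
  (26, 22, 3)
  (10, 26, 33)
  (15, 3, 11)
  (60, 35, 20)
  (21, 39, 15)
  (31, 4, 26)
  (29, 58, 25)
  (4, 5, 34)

(3,22,26): 3+22 ≤ 26 → not valid
(10,26,33): 10+26 > 33 → valid
(3,11,15): 3+11 ≤ 15 → not valid
(20,35,60): 20+35 ≤ 60 → not valid
(15,21,39): 15+21 ≤ 39 → not valid
(4,26,31): 4+26 ≤ 31 → not valid
(25,29,58): 25+29 ≤ 58 → not valid
(4,5,34): 4+5 ≤ 34 → not valid
1 of the 8 triples forms a triangle.

1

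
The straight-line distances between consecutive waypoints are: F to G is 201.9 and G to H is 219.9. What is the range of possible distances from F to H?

18.0 ≤ FH ≤ 421.8

By the triangle inequality, |201.9 − 219.9| ≤ FH ≤ 201.9 + 219.9.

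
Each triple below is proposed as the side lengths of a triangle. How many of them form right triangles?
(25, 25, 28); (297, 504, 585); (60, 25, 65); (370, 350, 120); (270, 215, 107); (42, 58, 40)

4

(25,25,28): 25²+25² = 1250 > 784 = 28² → acute
(297,504,585): 297²+504² = 342225 = 585² → right
(60,25,65): 25²+60² = 4225 = 65² → right
(370,350,120): 120²+350² = 136900 = 370² → right
(270,215,107): 107²+215² = 57674 < 72900 = 270² → obtuse
(42,58,40): 40²+42² = 3364 = 58² → right
4 of the 6 are right.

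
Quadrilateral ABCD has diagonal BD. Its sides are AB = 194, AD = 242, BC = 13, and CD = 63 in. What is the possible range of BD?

50 < BD < 76

From triangle ABD: |194 − 242| < BD < 194 + 242, i.e. 48 < BD < 436.
From triangle CBD: 50 < BD < 76.
Both must hold, so BD lies in the intersection.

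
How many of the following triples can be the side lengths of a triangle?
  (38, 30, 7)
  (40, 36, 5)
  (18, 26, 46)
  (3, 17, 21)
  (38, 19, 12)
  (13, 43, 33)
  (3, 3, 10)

2

(7,30,38): 7+30 ≤ 38 → not valid
(5,36,40): 5+36 > 40 → valid
(18,26,46): 18+26 ≤ 46 → not valid
(3,17,21): 3+17 ≤ 21 → not valid
(12,19,38): 12+19 ≤ 38 → not valid
(13,33,43): 13+33 > 43 → valid
(3,3,10): 3+3 ≤ 10 → not valid
2 of the 7 triples form a triangle.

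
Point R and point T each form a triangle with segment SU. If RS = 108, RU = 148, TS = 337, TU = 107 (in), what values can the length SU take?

230 < SU < 256

From triangle RSU: |108 − 148| < SU < 108 + 148, i.e. 40 < SU < 256.
From triangle TSU: 230 < SU < 444.
Both must hold, so SU lies in the intersection.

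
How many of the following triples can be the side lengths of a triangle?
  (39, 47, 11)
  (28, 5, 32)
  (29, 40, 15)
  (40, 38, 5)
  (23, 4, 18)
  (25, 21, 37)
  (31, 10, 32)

(11,39,47): 11+39 > 47 → valid
(5,28,32): 5+28 > 32 → valid
(15,29,40): 15+29 > 40 → valid
(5,38,40): 5+38 > 40 → valid
(4,18,23): 4+18 ≤ 23 → not valid
(21,25,37): 21+25 > 37 → valid
(10,31,32): 10+31 > 32 → valid
6 of the 7 triples form a triangle.

6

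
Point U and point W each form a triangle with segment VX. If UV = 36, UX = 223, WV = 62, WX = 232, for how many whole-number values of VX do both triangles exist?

71

From triangle UVX: 187 < VX < 259.
From triangle WVX: 170 < VX < 294.
Intersection: 187 < VX < 259, so integers 188 through 258: 71 values.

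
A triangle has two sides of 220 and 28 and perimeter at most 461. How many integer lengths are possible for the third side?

21

Triangle inequality: 192 < x < 248. Perimeter ≤ 461 gives x ≤ 461 − 220 − 28 = 213.
So 192 < x ≤ 213; integers 193 through 213: 21 values.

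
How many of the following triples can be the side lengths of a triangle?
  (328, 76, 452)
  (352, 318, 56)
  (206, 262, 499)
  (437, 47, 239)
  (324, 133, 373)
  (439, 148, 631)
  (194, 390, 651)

2

(76,328,452): 76+328 ≤ 452 → not valid
(56,318,352): 56+318 > 352 → valid
(206,262,499): 206+262 ≤ 499 → not valid
(47,239,437): 47+239 ≤ 437 → not valid
(133,324,373): 133+324 > 373 → valid
(148,439,631): 148+439 ≤ 631 → not valid
(194,390,651): 194+390 ≤ 651 → not valid
2 of the 7 triples form a triangle.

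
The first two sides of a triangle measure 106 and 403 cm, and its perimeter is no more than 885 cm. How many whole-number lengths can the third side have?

79

Triangle inequality: 297 < x < 509. Perimeter ≤ 885 gives x ≤ 885 − 106 − 403 = 376.
So 297 < x ≤ 376; integers 298 through 376: 79 values.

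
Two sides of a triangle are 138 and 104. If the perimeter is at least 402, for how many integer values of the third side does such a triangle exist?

82

Triangle inequality: 34 < x < 242. Perimeter ≥ 402 gives x ≥ 402 − 138 − 104 = 160.
So 160 ≤ x < 242; integers 160 through 241: 82 values.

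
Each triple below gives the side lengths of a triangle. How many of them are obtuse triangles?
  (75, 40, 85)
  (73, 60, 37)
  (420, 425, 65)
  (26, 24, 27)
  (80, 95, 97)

1

(75,40,85): 40²+75² = 7225 = 85² → right
(73,60,37): 37²+60² = 4969 < 5329 = 73² → obtuse
(420,425,65): 65²+420² = 180625 = 425² → right
(26,24,27): 24²+26² = 1252 > 729 = 27² → acute
(80,95,97): 80²+95² = 15425 > 9409 = 97² → acute
1 of the 5 is obtuse.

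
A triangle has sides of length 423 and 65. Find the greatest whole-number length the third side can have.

487

The third side must be strictly less than 423 + 65 = 488.
The largest integer below 488 is 487.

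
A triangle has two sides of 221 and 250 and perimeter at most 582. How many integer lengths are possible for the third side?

Triangle inequality: 29 < x < 471. Perimeter ≤ 582 gives x ≤ 582 − 221 − 250 = 111.
So 29 < x ≤ 111; integers 30 through 111: 82 values.

82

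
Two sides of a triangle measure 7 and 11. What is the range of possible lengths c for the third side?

4 < c < 18

By the triangle inequality, c must be less than 7 + 11 = 18 and greater than |7 − 11| = 4.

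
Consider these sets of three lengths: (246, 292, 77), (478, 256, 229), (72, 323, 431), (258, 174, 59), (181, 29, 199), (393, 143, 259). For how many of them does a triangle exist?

4

(77,246,292): 77+246 > 292 → valid
(229,256,478): 229+256 > 478 → valid
(72,323,431): 72+323 ≤ 431 → not valid
(59,174,258): 59+174 ≤ 258 → not valid
(29,181,199): 29+181 > 199 → valid
(143,259,393): 143+259 > 393 → valid
4 of the 6 triples form a triangle.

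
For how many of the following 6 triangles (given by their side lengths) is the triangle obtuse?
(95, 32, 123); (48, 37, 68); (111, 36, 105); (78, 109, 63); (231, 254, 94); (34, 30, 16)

(95,32,123): 32²+95² = 10049 < 15129 = 123² → obtuse
(48,37,68): 37²+48² = 3673 < 4624 = 68² → obtuse
(111,36,105): 36²+105² = 12321 = 111² → right
(78,109,63): 63²+78² = 10053 < 11881 = 109² → obtuse
(231,254,94): 94²+231² = 62197 < 64516 = 254² → obtuse
(34,30,16): 16²+30² = 1156 = 34² → right
4 of the 6 are obtuse.

4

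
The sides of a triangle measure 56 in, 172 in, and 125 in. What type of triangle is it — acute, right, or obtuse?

Compare the square of the longest side to the sum of squares of the other two: 56² + 125² = 18761 < 29584 = 172².

obtuse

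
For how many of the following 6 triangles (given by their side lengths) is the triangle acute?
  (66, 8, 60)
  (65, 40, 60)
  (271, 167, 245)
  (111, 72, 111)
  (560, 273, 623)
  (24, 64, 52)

3

(66,8,60): 8²+60² = 3664 < 4356 = 66² → obtuse
(65,40,60): 40²+60² = 5200 > 4225 = 65² → acute
(271,167,245): 167²+245² = 87914 > 73441 = 271² → acute
(111,72,111): 72²+111² = 17505 > 12321 = 111² → acute
(560,273,623): 273²+560² = 388129 = 623² → right
(24,64,52): 24²+52² = 3280 < 4096 = 64² → obtuse
3 of the 6 are acute.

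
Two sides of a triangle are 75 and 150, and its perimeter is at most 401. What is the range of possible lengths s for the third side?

Triangle inequality alone gives 75 < s < 225.
The perimeter condition gives s ≤ 401 − 75 − 150 = 176.
Intersecting the two: 75 < s ≤ 176.

75 < s ≤ 176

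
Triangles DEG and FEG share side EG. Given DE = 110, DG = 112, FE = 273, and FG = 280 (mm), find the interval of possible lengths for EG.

7 < EG < 222

From triangle DEG: |110 − 112| < EG < 110 + 112, i.e. 2 < EG < 222.
From triangle FEG: 7 < EG < 553.
Both must hold, so EG lies in the intersection.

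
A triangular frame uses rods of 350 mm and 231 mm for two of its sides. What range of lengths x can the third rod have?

By the triangle inequality, x must be less than 350 + 231 = 581 and greater than |350 − 231| = 119.

119 < x < 581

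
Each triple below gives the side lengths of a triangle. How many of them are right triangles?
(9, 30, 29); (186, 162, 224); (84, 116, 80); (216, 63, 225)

(9,30,29): 9²+29² = 922 > 900 = 30² → acute
(186,162,224): 162²+186² = 60840 > 50176 = 224² → acute
(84,116,80): 80²+84² = 13456 = 116² → right
(216,63,225): 63²+216² = 50625 = 225² → right
2 of the 4 are right.

2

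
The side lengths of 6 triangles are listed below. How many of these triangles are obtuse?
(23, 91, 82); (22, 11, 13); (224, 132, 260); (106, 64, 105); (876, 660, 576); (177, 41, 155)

(23,91,82): 23²+82² = 7253 < 8281 = 91² → obtuse
(22,11,13): 11²+13² = 290 < 484 = 22² → obtuse
(224,132,260): 132²+224² = 67600 = 260² → right
(106,64,105): 64²+105² = 15121 > 11236 = 106² → acute
(876,660,576): 576²+660² = 767376 = 876² → right
(177,41,155): 41²+155² = 25706 < 31329 = 177² → obtuse
3 of the 6 are obtuse.

3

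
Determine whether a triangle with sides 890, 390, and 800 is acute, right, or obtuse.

right

Compare the square of the longest side to the sum of squares of the other two: 390² + 800² = 792100 = 890².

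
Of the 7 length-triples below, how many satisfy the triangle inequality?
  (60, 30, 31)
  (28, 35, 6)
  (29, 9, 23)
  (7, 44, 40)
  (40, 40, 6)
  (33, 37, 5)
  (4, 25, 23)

6

(30,31,60): 30+31 > 60 → valid
(6,28,35): 6+28 ≤ 35 → not valid
(9,23,29): 9+23 > 29 → valid
(7,40,44): 7+40 > 44 → valid
(6,40,40): 6+40 > 40 → valid
(5,33,37): 5+33 > 37 → valid
(4,23,25): 4+23 > 25 → valid
6 of the 7 triples form a triangle.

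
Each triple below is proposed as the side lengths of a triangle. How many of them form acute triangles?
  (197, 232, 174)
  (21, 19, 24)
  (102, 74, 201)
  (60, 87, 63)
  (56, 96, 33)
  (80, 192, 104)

2

(197,232,174): 174²+197² = 69085 > 53824 = 232² → acute
(21,19,24): 19²+21² = 802 > 576 = 24² → acute
(102,74,201): 74+102 ≤ 201, not a triangle
(60,87,63): 60²+63² = 7569 = 87² → right
(56,96,33): 33+56 ≤ 96, not a triangle
(80,192,104): 80+104 ≤ 192, not a triangle
2 of the 6 are acute.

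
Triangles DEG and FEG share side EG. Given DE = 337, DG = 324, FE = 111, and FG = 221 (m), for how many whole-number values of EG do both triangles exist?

221

From triangle DEG: 13 < EG < 661.
From triangle FEG: 110 < EG < 332.
Intersection: 110 < EG < 332, so integers 111 through 331: 221 values.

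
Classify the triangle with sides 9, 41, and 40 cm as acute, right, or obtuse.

Compare the square of the longest side to the sum of squares of the other two: 9² + 40² = 1681 = 41².

right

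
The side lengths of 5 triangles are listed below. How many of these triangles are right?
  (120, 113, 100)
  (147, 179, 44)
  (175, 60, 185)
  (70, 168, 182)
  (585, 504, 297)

(120,113,100): 100²+113² = 22769 > 14400 = 120² → acute
(147,179,44): 44²+147² = 23545 < 32041 = 179² → obtuse
(175,60,185): 60²+175² = 34225 = 185² → right
(70,168,182): 70²+168² = 33124 = 182² → right
(585,504,297): 297²+504² = 342225 = 585² → right
3 of the 5 are right.

3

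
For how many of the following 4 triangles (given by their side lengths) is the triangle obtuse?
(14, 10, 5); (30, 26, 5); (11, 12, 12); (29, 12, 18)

3

(14,10,5): 5²+10² = 125 < 196 = 14² → obtuse
(30,26,5): 5²+26² = 701 < 900 = 30² → obtuse
(11,12,12): 11²+12² = 265 > 144 = 12² → acute
(29,12,18): 12²+18² = 468 < 841 = 29² → obtuse
3 of the 4 are obtuse.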